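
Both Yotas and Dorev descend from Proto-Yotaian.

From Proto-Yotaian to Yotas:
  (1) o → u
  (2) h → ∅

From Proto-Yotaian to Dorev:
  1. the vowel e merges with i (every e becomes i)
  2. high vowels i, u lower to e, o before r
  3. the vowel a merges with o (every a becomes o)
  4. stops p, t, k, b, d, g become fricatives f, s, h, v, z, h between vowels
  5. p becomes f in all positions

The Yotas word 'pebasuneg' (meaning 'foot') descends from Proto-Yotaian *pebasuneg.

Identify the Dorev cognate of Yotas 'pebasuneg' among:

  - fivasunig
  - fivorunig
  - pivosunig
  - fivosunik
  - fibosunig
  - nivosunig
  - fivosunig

fivosunig

Dorev: start from *pebasuneg.
  rule 1 (vowel merger): pebasuneg → pibasunig
  rule 2: no change — pibasunig
  rule 3 (vowel merger): pibasunig → pibosunig
  rule 4 (intervocalic lenition): pibosunig → pivosunig
  rule 5 (unconditioned shift): pivosunig → fivosunig
  ⇒ Dorev fivosunig
Only 'fivosunig' matches the regular Dorev development of *pebasuneg.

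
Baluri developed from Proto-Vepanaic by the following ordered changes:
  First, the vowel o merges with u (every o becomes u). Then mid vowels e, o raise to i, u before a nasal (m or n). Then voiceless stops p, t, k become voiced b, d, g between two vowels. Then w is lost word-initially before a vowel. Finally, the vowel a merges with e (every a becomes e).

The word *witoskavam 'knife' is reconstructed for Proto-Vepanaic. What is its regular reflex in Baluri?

Baluri: *witoskavam > wituskavam > widuskavam > iduskavam > iduskevem  (by vowel merger, intervocalic voicing, glide loss, vowel merger)

iduskevem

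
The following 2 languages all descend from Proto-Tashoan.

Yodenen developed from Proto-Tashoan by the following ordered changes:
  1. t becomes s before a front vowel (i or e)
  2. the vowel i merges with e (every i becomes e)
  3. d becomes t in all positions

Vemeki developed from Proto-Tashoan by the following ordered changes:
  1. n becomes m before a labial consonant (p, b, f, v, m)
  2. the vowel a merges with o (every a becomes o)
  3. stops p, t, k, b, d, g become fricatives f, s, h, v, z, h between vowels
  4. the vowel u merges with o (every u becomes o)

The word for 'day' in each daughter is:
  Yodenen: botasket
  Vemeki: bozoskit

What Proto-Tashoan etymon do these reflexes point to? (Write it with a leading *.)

Position 7: Yodenen has e, Vemeki has i. Vemeki preserves i here (none of its changes turn any other segment into i), so the proto-segment is *i.
Position 4: Yodenen has a, Vemeki has o. Yodenen preserves a here (none of its changes turn any other segment into a), so the proto-segment is *a.
Continuing position by position gives *bodaskit; check it forward:
Yodenen: *bodaskit > bodasket > botasket  (by vowel merger, unconditioned shift)
Vemeki: *bodaskit > bodoskit > bozoskit  (by vowel merger, intervocalic lenition)
*bodaskit is the unique common source.

*bodaskit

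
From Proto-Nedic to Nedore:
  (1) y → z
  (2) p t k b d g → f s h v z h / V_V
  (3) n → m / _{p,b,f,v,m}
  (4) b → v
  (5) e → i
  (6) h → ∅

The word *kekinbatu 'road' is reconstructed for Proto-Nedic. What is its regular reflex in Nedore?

Nedore: start from *kekinbatu.
  rule 1: no change — kekinbatu
  rule 2 (intervocalic lenition): kekinbatu → kehinbasu
  rule 3 (nasal place assimilation): kehinbasu → kehimbasu
  rule 4 (unconditioned shift): kehimbasu → kehimvasu
  rule 5 (vowel merger): kehimvasu → kihimvasu
  rule 6 (h-loss): kihimvasu → kiimvasu
  ⇒ Nedore kiimvasu

kiimvasu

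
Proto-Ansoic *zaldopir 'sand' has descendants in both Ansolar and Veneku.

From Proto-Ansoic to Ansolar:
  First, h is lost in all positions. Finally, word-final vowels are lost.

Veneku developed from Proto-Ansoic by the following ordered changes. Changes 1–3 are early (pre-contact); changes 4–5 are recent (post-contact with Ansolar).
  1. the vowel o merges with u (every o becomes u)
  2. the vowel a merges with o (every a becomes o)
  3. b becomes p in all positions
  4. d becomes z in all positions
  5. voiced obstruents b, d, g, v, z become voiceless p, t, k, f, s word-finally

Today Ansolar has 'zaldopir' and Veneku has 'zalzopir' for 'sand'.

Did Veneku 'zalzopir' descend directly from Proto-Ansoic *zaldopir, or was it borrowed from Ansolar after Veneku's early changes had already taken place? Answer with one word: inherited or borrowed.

If inherited, *zaldopir would pass through all of Veneku's changes:
Veneku: *zaldopir > zaldupir > zoldupir > zolzupir  (by vowel merger, vowel merger, unconditioned shift)
If borrowed from Ansolar 'zaldopir' after the early changes, it would undergo only the recent ones:
  rule 4 (unconditioned shift): zaldopir → zalzopir
  rule 5 (final devoicing): no change (zalzopir)
  ⇒ as a loan: zalzopir
Veneku 'zalzopir' matches the loan outcome 'zalzopir', not the inherited 'zolzupir' — it skipped the early Veneku changes, so it was borrowed from Ansolar.

borrowed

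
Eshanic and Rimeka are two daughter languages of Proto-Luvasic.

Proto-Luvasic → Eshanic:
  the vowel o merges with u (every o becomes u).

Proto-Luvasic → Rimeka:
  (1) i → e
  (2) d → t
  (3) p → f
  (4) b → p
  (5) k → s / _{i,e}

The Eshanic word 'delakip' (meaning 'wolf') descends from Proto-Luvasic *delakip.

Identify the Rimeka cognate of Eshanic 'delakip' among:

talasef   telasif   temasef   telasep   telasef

telasef

Rimeka: start from *delakip.
  rule 1 (vowel merger): delakip → delakep
  rule 2 (unconditioned shift): delakep → telakep
  rule 3 (unconditioned shift): telakep → telakef
  rule 4: no change — telakef
  rule 5 (palatalisation): telakef → telasef
  ⇒ Rimeka telasef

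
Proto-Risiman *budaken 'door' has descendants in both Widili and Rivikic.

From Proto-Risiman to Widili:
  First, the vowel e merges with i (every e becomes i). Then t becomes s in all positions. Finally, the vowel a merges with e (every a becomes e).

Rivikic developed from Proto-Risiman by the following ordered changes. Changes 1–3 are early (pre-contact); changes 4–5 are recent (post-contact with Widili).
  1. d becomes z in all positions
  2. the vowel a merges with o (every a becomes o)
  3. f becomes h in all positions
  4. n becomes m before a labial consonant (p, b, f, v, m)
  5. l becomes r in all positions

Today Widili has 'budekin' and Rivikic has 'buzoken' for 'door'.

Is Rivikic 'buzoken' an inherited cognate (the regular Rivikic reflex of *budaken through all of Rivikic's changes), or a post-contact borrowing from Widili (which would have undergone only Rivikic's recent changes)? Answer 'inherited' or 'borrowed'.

If inherited, *budaken would pass through all of Rivikic's changes:
Rivikic: start from *budaken.
  rule 1 (unconditioned shift): budaken → buzaken
  rule 2 (vowel merger): buzaken → buzoken
  rule 3: no change — buzoken
  rule 4: no change — buzoken
  rule 5: no change — buzoken
  ⇒ Rivikic buzoken
If borrowed from Widili 'budekin' after the early changes, it would undergo only the recent ones:
  rule 4 (nasal place assimilation): no change (budekin)
  rule 5 (unconditioned shift): no change (budekin)
  ⇒ as a loan: budekin
Rivikic 'buzoken' matches the inherited outcome exactly, so it is an inherited cognate, not a loan.

inherited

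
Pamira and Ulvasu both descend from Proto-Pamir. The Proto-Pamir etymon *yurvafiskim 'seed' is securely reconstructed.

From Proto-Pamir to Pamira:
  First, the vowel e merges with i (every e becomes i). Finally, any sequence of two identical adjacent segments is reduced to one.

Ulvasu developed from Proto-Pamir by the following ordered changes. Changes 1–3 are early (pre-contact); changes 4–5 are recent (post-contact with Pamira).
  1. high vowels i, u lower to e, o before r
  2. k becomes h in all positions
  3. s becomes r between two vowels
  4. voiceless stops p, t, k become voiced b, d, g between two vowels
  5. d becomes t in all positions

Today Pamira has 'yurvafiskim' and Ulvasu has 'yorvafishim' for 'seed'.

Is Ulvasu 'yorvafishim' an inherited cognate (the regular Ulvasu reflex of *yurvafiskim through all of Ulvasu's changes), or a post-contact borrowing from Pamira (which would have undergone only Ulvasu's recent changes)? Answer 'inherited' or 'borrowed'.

inherited

If inherited, *yurvafiskim would pass through all of Ulvasu's changes:
Ulvasu: start from *yurvafiskim.
  rule 1 (pre-rhotic lowering): yurvafiskim → yorvafiskim
  rule 2 (unconditioned shift): yorvafiskim → yorvafishim
  rule 3: no change — yorvafishim
  rule 4: no change — yorvafishim
  rule 5: no change — yorvafishim
  ⇒ Ulvasu yorvafishim
If borrowed from Pamira 'yurvafiskim' after the early changes, it would undergo only the recent ones:
  rule 4 (intervocalic voicing): no change (yurvafiskim)
  rule 5 (unconditioned shift): no change (yurvafiskim)
  ⇒ as a loan: yurvafiskim
Ulvasu 'yorvafishim' matches the inherited outcome exactly, so it is an inherited cognate, not a loan.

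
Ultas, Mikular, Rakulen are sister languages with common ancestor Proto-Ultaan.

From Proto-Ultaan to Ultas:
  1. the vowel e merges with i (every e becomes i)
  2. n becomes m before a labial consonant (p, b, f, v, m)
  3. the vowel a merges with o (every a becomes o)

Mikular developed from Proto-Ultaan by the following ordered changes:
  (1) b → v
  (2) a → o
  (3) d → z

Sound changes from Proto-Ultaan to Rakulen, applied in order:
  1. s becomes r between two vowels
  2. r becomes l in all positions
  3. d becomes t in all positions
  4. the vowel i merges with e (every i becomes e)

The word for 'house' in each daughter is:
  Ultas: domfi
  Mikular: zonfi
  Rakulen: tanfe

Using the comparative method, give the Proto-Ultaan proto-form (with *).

*danfi

Position 3: Ultas has m, Mikular has n, Rakulen has n. Mikular preserves n here (none of its changes turn any other segment into n), so the proto-segment is *n.
Position 2: Ultas has o, Mikular has o, Rakulen has a. Rakulen preserves a here (none of its changes turn any other segment into a), so the proto-segment is *a.
This points to *danfi. Verify forward in each daughter:
Ultas: *danfi > damfi > domfi  (by nasal place assimilation, vowel merger)
Mikular: start from *danfi.
  rule 1: no change — danfi
  rule 2 (vowel merger): danfi → donfi
  rule 3 (unconditioned shift): donfi → zonfi
  ⇒ Mikular zonfi
Rakulen: *danfi > tanfi > tanfe  (by unconditioned shift, vowel merger)
*danfi is the unique common source.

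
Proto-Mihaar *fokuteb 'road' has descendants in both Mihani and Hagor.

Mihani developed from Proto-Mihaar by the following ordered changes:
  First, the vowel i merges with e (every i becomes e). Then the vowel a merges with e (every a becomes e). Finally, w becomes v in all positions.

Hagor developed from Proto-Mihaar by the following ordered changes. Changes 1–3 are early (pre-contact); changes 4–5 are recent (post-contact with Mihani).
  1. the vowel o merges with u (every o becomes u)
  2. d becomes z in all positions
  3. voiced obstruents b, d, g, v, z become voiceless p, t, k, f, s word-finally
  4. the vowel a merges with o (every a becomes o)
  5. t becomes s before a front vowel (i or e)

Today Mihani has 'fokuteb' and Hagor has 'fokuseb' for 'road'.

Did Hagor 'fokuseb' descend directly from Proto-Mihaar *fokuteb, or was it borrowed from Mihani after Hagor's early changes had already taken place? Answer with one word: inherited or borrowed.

If inherited, *fokuteb would pass through all of Hagor's changes:
Hagor: *fokuteb
  fokuteb → fukuteb   [vowel merger]
  fukuteb (rule 2 does not apply)
  fukuteb → fukutep   [final devoicing]
  fukutep (rule 4 does not apply)
  fukutep → fukusep   [palatalisation]
  giving Hagor fukusep.
If borrowed from Mihani 'fokuteb' after the early changes, it would undergo only the recent ones:
  rule 4 (vowel merger): no change (fokuteb)
  rule 5 (palatalisation): fokuteb → fokuseb
  ⇒ as a loan: fokuseb
Hagor 'fokuseb' matches the loan outcome 'fokuseb', not the inherited 'fukusep' — it skipped the early Hagor changes, so it was borrowed from Mihani.

borrowed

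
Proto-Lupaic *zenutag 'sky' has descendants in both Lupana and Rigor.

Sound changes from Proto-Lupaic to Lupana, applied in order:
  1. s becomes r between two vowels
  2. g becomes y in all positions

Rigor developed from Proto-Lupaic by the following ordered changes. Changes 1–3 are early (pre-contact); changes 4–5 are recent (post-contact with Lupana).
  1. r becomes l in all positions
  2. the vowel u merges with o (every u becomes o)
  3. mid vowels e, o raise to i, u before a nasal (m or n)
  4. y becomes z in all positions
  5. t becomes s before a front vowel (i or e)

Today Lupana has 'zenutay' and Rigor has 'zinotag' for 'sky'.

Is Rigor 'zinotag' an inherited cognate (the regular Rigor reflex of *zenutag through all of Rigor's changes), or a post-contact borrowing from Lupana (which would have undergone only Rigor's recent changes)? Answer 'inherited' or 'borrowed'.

inherited

If inherited, *zenutag would pass through all of Rigor's changes:
Rigor: *zenutag
  zenutag (rule 1 does not apply)
  zenutag → zenotag   [vowel merger]
  zenotag → zinotag   [pre-nasal raising]
  zinotag (rule 4 does not apply)
  zinotag (rule 5 does not apply)
  giving Rigor zinotag.
If borrowed from Lupana 'zenutay' after the early changes, it would undergo only the recent ones:
  rule 4 (unconditioned shift): zenutay → zenutaz
  rule 5 (palatalisation): no change (zenutaz)
  ⇒ as a loan: zenutaz
Rigor 'zinotag' matches the inherited outcome exactly, so it is an inherited cognate, not a loan.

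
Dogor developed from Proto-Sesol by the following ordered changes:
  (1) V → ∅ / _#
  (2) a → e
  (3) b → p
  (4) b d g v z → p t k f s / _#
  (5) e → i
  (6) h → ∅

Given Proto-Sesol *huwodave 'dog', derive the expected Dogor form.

Dogor: *huwodave
  huwodave → huwodav   [apocope]
  huwodav → huwodev   [vowel merger]
  huwodev (rule 3 does not apply)
  huwodev → huwodef   [final devoicing]
  huwodef → huwodif   [vowel merger]
  huwodif → uwodif   [h-loss]
  giving Dogor uwodif.

uwodif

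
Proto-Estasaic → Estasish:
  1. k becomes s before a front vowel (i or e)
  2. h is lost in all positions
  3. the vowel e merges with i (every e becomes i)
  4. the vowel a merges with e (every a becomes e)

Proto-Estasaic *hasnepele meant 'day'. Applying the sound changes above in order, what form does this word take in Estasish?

esnipili

Estasish: start from *hasnepele.
  rule 1: no change — hasnepele
  rule 2 (h-loss): hasnepele → asnepele
  rule 3 (vowel merger): asnepele → asnipili
  rule 4 (vowel merger): asnipili → esnipili
  ⇒ Estasish esnipili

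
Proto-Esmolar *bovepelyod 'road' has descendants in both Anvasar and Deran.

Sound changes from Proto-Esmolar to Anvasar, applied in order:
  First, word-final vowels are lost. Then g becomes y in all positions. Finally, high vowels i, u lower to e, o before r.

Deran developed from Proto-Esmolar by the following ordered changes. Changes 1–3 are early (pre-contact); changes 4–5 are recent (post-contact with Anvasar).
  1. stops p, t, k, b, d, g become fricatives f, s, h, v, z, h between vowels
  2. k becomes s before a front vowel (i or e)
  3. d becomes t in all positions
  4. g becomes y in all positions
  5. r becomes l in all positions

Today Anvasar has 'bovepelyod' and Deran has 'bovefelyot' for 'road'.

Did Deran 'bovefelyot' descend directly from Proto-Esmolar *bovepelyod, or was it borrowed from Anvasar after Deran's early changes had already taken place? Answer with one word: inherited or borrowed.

If inherited, *bovepelyod would pass through all of Deran's changes:
Deran: *bovepelyod > bovefelyod > bovefelyot  (by intervocalic lenition, unconditioned shift)
If borrowed from Anvasar 'bovepelyod' after the early changes, it would undergo only the recent ones:
  rule 4 (unconditioned shift): no change (bovepelyod)
  rule 5 (unconditioned shift): no change (bovepelyod)
  ⇒ as a loan: bovepelyod
Deran 'bovefelyot' matches the inherited outcome exactly, so it is an inherited cognate, not a loan.

inherited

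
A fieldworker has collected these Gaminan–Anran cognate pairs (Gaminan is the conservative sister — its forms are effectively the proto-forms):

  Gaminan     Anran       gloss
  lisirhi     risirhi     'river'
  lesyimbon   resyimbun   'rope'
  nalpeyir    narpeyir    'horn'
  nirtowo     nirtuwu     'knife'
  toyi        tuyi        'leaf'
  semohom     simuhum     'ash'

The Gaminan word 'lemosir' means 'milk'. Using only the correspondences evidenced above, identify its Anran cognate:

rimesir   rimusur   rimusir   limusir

rimusir

lesyimbon ~ resyimbun — Gaminan l corresponds to Anran r word-initially before a front vowel.
semohom ~ simuhum — Gaminan e corresponds to Anran i after a consonant, before a nasal.
nirtowo ~ nirtuwu, toyi ~ tuyi — Gaminan o corresponds to Anran u after a consonant, before a consonant other than r, m, n, p, b, f, v.
Applying these to Gaminan 'lemosir':
  lemosir → remosir   (l→r word-initially before a front vowel)
  remosir → rimosir   (e→i after a consonant, before a nasal)
  rimosir → rimusir   (o→u after a consonant, before a consonant other than r, m, n, p, b, f, v)
So the Anran cognate is 'rimusir'.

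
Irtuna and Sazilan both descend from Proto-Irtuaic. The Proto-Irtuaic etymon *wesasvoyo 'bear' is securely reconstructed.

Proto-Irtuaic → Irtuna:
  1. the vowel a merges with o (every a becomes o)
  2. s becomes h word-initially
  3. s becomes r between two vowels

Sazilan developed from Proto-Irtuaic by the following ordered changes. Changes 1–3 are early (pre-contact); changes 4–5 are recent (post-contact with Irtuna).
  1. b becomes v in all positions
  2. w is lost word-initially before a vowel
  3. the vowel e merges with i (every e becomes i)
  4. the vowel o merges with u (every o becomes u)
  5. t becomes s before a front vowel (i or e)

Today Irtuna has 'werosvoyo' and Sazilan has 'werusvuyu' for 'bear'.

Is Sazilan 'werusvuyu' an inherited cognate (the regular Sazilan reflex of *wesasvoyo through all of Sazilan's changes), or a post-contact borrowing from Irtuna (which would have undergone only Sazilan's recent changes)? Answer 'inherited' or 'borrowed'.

borrowed

If inherited, *wesasvoyo would pass through all of Sazilan's changes:
Sazilan: *wesasvoyo > esasvoyo > isasvoyo > isasvuyu  (by glide loss, vowel merger, vowel merger)
If borrowed from Irtuna 'werosvoyo' after the early changes, it would undergo only the recent ones:
  rule 4 (vowel merger): werosvoyo → werusvuyu
  rule 5 (palatalisation): no change (werusvuyu)
  ⇒ as a loan: werusvuyu
Sazilan 'werusvuyu' matches the loan outcome 'werusvuyu', not the inherited 'isasvuyu' — it skipped the early Sazilan changes, so it was borrowed from Irtuna.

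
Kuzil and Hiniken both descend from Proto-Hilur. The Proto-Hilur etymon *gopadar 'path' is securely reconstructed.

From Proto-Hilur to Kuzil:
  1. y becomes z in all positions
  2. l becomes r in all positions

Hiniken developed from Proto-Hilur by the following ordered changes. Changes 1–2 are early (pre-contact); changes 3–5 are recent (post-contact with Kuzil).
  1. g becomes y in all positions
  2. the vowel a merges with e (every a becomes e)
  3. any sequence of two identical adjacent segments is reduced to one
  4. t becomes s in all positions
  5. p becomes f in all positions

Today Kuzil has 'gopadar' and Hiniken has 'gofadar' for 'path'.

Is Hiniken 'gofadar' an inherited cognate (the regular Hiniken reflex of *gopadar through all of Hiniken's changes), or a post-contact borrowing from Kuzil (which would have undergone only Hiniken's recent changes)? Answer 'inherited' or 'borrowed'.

borrowed

If inherited, *gopadar would pass through all of Hiniken's changes:
Hiniken: *gopadar
  gopadar → yopadar   [unconditioned shift]
  yopadar → yopeder   [vowel merger]
  yopeder (rule 3 does not apply)
  yopeder (rule 4 does not apply)
  yopeder → yofeder   [unconditioned shift]
  giving Hiniken yofeder.
If borrowed from Kuzil 'gopadar' after the early changes, it would undergo only the recent ones:
  rule 3 (degemination): no change (gopadar)
  rule 4 (unconditioned shift): no change (gopadar)
  rule 5 (unconditioned shift): gopadar → gofadar
  ⇒ as a loan: gofadar
Hiniken 'gofadar' matches the loan outcome 'gofadar', not the inherited 'yofeder' — it skipped the early Hiniken changes, so it was borrowed from Kuzil.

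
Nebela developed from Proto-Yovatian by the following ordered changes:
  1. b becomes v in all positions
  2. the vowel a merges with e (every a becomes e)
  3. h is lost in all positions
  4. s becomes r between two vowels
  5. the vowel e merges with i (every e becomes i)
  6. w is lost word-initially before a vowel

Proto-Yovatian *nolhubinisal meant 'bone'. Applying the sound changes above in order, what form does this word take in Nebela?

Nebela: *nolhubinisal > nolhuvinisal > nolhuvinisel > noluvinisel > noluvinirel > noluviniril  (by unconditioned shift, vowel merger, h-loss, rhotacism, vowel merger)

noluviniril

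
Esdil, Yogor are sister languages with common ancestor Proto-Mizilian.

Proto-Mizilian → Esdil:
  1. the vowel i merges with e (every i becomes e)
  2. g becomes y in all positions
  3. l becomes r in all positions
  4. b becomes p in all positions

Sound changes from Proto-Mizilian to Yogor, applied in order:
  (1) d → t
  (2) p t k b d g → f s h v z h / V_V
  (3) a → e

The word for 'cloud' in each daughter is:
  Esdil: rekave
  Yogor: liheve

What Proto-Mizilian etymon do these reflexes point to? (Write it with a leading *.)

*likave

Position 1: Esdil has r, Yogor has l. Yogor preserves l here (none of its changes turn any other segment into l), so the proto-segment is *l.
Position 2: Esdil has e, Yogor has i. Yogor preserves i here (none of its changes turn any other segment into i), so the proto-segment is *i.
Position 3: Esdil has k, Yogor has h. Esdil preserves k here (none of its changes turn any other segment into k), so the proto-segment is *k.
Continuing position by position gives *likave; check it forward:
Esdil: *likave > lekave > rekave  (by vowel merger, unconditioned shift)
Yogor: *likave
  likave (rule 1 does not apply)
  likave → lihave   [intervocalic lenition]
  lihave → liheve   [vowel merger]
  giving Yogor liheve.
No other proto-form is consistent with every reflex, so the reconstruction is *likave.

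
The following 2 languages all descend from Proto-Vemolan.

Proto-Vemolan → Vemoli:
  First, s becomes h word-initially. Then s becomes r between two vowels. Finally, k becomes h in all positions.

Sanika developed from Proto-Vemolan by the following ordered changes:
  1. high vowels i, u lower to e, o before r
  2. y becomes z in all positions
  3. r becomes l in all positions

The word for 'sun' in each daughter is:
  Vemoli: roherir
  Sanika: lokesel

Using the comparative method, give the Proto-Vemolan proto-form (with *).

Position 5: Vemoli has r, Sanika has s. Sanika preserves s here (none of its changes turn any other segment into s), so the proto-segment is *s.
Position 3: Vemoli has h, Sanika has k. Sanika preserves k here (none of its changes turn any other segment into k), so the proto-segment is *k.
Verify the candidate proto-form against each daughter:
Vemoli: *rokesir > rokerir > roherir  (by rhotacism, unconditioned shift)
Sanika: start from *rokesir.
  rule 1 (pre-rhotic lowering): rokesir → rokeser
  rule 2: no change — rokeser
  rule 3 (unconditioned shift): rokeser → lokesel
  ⇒ Sanika lokesel
Only *rokesir yields all of Vemoli roherir, Sanika lokesel.

*rokesir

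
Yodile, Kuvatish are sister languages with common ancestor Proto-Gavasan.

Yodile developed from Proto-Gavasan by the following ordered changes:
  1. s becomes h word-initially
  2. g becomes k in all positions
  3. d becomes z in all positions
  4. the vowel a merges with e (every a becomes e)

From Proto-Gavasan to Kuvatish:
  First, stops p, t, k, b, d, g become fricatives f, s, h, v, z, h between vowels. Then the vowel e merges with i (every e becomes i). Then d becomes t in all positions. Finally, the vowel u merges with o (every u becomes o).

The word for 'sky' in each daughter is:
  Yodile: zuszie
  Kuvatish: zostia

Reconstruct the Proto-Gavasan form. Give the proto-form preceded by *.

Position 6: Yodile has e, Kuvatish has a. Kuvatish preserves a here (none of its changes turn any other segment into a), so the proto-segment is *a.
Position 2: Yodile has u, Kuvatish has o. Yodile preserves u here (none of its changes turn any other segment into u), so the proto-segment is *u.
Continuing position by position gives *zusdia; check it forward:
Yodile: *zusdia
  zusdia (rule 1 does not apply)
  zusdia (rule 2 does not apply)
  zusdia → zuszia   [unconditioned shift]
  zuszia → zuszie   [vowel merger]
  giving Yodile zuszie.
Kuvatish: *zusdia > zustia > zostia  (by unconditioned shift, vowel merger)
*zusdia is the unique common source.

*zusdia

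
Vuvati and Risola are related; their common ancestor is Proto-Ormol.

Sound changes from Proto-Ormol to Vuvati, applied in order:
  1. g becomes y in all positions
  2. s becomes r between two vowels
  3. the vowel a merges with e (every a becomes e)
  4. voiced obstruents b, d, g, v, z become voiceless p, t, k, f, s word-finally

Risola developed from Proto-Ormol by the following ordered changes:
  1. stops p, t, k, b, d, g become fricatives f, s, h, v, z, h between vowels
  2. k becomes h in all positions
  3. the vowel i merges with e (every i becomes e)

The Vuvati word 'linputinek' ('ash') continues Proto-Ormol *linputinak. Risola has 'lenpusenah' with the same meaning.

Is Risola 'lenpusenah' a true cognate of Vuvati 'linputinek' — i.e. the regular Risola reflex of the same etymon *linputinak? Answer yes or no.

Derive the expected Risola reflex of *linputinak:
Risola: *linputinak > linpusinak > linpusinah > lenpusenah  (by intervocalic lenition, unconditioned shift, vowel merger)
Risola 'lenpusenah' matches the regular reflex exactly, so the pair is cognate.

yes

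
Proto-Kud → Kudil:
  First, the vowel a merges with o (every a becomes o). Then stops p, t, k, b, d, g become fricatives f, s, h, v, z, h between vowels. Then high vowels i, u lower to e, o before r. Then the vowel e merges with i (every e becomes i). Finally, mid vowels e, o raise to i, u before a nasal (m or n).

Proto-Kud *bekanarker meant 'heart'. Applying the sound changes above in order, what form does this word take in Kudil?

Kudil: start from *bekanarker.
  rule 1 (vowel merger): bekanarker → bekonorker
  rule 2 (intervocalic lenition): bekonorker → behonorker
  rule 3: no change — behonorker
  rule 4 (vowel merger): behonorker → bihonorkir
  rule 5 (pre-nasal raising): bihonorkir → bihunorkir
  ⇒ Kudil bihunorkir

bihunorkir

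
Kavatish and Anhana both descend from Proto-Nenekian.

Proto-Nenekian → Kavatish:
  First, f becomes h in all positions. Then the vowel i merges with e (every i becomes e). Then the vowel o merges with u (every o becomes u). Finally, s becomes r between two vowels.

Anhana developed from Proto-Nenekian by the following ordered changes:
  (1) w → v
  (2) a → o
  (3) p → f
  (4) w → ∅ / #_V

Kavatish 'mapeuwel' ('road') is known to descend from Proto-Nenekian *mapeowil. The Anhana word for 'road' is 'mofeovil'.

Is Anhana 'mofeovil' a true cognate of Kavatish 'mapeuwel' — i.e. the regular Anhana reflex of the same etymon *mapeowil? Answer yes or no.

yes

Derive the expected Anhana reflex of *mapeowil:
Anhana: start from *mapeowil.
  rule 1 (unconditioned shift): mapeowil → mapeovil
  rule 2 (vowel merger): mapeovil → mopeovil
  rule 3 (unconditioned shift): mopeovil → mofeovil
  rule 4: no change — mofeovil
  ⇒ Anhana mofeovil
Anhana 'mofeovil' matches the regular reflex exactly, so the pair is cognate.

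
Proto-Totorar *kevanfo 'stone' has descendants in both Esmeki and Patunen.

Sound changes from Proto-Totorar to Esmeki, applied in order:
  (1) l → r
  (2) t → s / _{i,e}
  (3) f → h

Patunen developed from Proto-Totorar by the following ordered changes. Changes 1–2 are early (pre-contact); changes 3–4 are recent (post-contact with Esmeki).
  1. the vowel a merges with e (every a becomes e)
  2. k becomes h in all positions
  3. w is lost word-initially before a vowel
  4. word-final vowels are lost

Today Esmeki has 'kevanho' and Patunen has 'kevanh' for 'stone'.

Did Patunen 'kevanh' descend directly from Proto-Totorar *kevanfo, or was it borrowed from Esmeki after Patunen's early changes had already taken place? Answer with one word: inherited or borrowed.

borrowed

If inherited, *kevanfo would pass through all of Patunen's changes:
Patunen: *kevanfo > kevenfo > hevenfo > hevenf  (by vowel merger, unconditioned shift, apocope)
If borrowed from Esmeki 'kevanho' after the early changes, it would undergo only the recent ones:
  rule 3 (glide loss): no change (kevanho)
  rule 4 (apocope): kevanho → kevanh
  ⇒ as a loan: kevanh
Patunen 'kevanh' matches the loan outcome 'kevanh', not the inherited 'hevenf' — it skipped the early Patunen changes, so it was borrowed from Esmeki.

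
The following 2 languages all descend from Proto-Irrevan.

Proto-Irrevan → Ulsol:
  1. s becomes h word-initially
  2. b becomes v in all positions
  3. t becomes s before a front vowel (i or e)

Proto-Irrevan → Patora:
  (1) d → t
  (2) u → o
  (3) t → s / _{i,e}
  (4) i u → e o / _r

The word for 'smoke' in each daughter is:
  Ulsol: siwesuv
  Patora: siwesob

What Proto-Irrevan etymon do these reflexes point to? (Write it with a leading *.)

Position 6: Ulsol has u, Patora has o. Ulsol preserves u here (none of its changes turn any other segment into u), so the proto-segment is *u.
Position 1: Ulsol has s, Patora has s. Taking the neighbouring segments as reconstructed: Ulsol s can only go back to *t; Patora s could go back to *t or *d or *s — the one source consistent with every daughter is *t.
This points to *tiwesub. Verify forward in each daughter:
Ulsol: *tiwesub
  tiwesub (rule 1 does not apply)
  tiwesub → tiwesuv   [unconditioned shift]
  tiwesuv → siwesuv   [palatalisation]
  giving Ulsol siwesuv.
Patora: *tiwesub > tiwesob > siwesob  (by vowel merger, palatalisation)
Only *tiwesub yields all of Ulsol siwesuv, Patora siwesob.

*tiwesub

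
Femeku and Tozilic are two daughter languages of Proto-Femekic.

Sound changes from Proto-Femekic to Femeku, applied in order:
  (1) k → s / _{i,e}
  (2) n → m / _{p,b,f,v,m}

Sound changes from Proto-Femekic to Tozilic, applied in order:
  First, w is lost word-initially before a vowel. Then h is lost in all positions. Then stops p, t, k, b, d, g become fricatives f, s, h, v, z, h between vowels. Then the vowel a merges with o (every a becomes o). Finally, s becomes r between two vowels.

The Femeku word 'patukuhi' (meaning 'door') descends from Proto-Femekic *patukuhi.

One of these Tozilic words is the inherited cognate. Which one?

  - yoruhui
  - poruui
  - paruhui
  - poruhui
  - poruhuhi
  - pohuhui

Tozilic: *patukuhi
  patukuhi (rule 1 does not apply)
  patukuhi → patukui   [h-loss]
  patukui → pasuhui   [intervocalic lenition]
  pasuhui → posuhui   [vowel merger]
  posuhui → poruhui   [rhotacism]
  giving Tozilic poruhui.
The other candidates each miss or misapply at least one Tozilic change.

poruhui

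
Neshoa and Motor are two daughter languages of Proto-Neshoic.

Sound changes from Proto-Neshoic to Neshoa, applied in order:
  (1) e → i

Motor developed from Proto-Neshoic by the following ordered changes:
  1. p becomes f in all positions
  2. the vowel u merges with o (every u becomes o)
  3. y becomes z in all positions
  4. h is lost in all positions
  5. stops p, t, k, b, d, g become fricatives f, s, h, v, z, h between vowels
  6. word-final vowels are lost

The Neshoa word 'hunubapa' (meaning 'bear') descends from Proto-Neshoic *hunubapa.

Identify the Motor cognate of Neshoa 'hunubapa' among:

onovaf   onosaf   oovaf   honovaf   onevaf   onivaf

Motor: *hunubapa > hunubafa > honobafa > onobafa > onovafa > onovaf  (by unconditioned shift, vowel merger, h-loss, intervocalic lenition, apocope)

onovaf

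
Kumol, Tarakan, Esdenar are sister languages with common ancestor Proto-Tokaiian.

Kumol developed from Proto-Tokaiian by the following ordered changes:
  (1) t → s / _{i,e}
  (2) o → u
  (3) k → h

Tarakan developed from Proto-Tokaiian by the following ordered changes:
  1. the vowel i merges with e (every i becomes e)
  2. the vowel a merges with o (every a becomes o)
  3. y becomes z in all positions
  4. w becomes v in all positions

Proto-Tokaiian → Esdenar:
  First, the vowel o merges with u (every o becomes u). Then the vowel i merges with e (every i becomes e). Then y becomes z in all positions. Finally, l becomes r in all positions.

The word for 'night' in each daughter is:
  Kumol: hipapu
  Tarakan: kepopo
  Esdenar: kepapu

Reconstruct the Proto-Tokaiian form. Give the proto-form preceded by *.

*kipapo

Position 1: Kumol has h, Tarakan has k, Esdenar has k. Tarakan preserves k here (none of its changes turn any other segment into k), so the proto-segment is *k.
Position 4: Kumol has a, Tarakan has o, Esdenar has a. Kumol preserves a here (none of its changes turn any other segment into a), so the proto-segment is *a.
Position 6: Kumol has u, Tarakan has o, Esdenar has u. Taking the neighbouring segments as reconstructed: Kumol u could go back to *o or *u; Tarakan o could go back to *a or *o; Esdenar u could go back to *o or *u — the one source consistent with every daughter is *o.
Verify the candidate proto-form against each daughter:
Kumol: start from *kipapo.
  rule 1: no change — kipapo
  rule 2 (vowel merger): kipapo → kipapu
  rule 3 (unconditioned shift): kipapu → hipapu
  ⇒ Kumol hipapu
Tarakan: *kipapo
  kipapo → kepapo   [vowel merger]
  kepapo → kepopo   [vowel merger]
  kepopo (rule 3 does not apply)
  kepopo (rule 4 does not apply)
  giving Tarakan kepopo.
Esdenar: *kipapo > kipapu > kepapu  (by vowel merger, vowel merger)
No other proto-form is consistent with every reflex, so the reconstruction is *kipapo.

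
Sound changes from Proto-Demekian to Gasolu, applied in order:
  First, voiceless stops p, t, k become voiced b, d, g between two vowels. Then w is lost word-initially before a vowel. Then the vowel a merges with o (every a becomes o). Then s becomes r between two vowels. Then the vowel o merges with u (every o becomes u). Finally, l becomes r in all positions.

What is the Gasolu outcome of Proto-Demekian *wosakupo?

Gasolu: *wosakupo
  wosakupo → wosagubo   [intervocalic voicing]
  wosagubo → osagubo   [glide loss]
  osagubo → osogubo   [vowel merger]
  osogubo → orogubo   [rhotacism]
  orogubo → urugubu   [vowel merger]
  urugubu (rule 6 does not apply)
  giving Gasolu urugubu.

urugubu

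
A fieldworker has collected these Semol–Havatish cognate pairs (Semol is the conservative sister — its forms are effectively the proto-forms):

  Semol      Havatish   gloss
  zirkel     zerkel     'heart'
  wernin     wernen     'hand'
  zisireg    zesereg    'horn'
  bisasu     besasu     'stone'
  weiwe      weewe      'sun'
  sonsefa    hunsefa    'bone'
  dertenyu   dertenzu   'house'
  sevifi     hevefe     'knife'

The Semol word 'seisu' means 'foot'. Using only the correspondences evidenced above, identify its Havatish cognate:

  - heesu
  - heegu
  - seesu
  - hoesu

sevifi ~ hevefe — Semol s corresponds to Havatish h word-initially before a front vowel.
weiwe ~ weewe — Semol i corresponds to Havatish e after a vowel, before a consonant other than r, m, n, p, b, f, v.
Applying these to Semol 'seisu':
  seisu → heisu   (s→h word-initially before a front vowel)
  heisu → heesu   (i→e after a vowel, before a consonant other than r, m, n, p, b, f, v)
So the Havatish cognate is 'heesu'.

heesu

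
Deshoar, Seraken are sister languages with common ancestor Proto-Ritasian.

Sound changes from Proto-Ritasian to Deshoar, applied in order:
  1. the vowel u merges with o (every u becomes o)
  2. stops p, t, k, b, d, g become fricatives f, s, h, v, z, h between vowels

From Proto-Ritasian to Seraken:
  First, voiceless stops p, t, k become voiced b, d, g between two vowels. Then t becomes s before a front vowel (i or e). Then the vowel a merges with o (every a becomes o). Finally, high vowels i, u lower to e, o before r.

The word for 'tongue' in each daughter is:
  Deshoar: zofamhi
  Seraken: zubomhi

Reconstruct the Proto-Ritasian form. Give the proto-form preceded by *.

Position 2: Deshoar has o, Seraken has u. Seraken preserves u here (none of its changes turn any other segment into u), so the proto-segment is *u.
Position 3: Deshoar has f, Seraken has b. Taking the neighbouring segments as reconstructed: Deshoar f could go back to *p or *f; Seraken b could go back to *p or *b — the one source consistent with every daughter is *p.
Position 4: Deshoar has a, Seraken has o. Deshoar preserves a here (none of its changes turn any other segment into a), so the proto-segment is *a.
The remaining positions agree across the daughters. Check the candidate against every language:
Deshoar: *zupamhi
  zupamhi → zopamhi   [vowel merger]
  zopamhi → zofamhi   [intervocalic lenition]
  giving Deshoar zofamhi.
Seraken: *zupamhi > zubamhi > zubomhi  (by intervocalic voicing, vowel merger)
*zupamhi is the unique common source.

*zupamhi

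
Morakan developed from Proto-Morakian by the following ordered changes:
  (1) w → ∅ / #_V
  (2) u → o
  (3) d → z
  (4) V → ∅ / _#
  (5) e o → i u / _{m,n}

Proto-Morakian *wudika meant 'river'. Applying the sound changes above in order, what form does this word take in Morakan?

ozik

Morakan: *wudika > udika > odika > ozika > ozik  (by glide loss, vowel merger, unconditioned shift, apocope)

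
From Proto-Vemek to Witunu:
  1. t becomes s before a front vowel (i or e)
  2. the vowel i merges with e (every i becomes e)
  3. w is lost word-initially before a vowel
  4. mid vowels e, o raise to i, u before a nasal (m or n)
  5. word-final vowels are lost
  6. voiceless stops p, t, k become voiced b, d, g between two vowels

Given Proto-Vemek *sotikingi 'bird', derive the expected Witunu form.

Witunu: *sotikingi > sosikingi > sosekenge > sosekinge > soseking > soseging  (by palatalisation, vowel merger, pre-nasal raising, apocope, intervocalic voicing)

soseging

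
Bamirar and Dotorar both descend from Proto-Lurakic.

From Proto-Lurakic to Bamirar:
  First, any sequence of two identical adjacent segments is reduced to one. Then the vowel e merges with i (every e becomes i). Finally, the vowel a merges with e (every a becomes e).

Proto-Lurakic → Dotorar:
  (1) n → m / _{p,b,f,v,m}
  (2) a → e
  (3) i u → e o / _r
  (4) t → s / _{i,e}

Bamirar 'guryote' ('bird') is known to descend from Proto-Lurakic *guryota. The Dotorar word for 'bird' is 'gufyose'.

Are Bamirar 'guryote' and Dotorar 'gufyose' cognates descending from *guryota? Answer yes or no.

no

Derive the expected Dotorar reflex of *guryota:
Dotorar: *guryota > guryote > goryote > goryose  (by vowel merger, pre-rhotic lowering, palatalisation)
The regular Dotorar reflex would be 'goryose', but the attested form is 'gufyose'. The correspondence is irregular, so they are not cognates (the Dotorar form has a different source).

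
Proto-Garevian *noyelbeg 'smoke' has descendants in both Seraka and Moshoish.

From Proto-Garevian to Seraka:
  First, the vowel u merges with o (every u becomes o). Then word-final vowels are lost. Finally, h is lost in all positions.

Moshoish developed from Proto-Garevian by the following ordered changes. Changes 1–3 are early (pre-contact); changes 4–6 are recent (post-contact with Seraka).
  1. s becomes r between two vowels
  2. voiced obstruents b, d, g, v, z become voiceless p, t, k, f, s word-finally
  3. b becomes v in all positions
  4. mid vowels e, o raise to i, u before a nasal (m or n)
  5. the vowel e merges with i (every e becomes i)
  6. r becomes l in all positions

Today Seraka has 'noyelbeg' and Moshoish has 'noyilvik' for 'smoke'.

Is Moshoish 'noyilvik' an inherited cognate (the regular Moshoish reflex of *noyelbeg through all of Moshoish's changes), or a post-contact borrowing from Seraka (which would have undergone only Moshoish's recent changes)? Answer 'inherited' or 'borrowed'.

If inherited, *noyelbeg would pass through all of Moshoish's changes:
Moshoish: *noyelbeg > noyelbek > noyelvek > noyilvik  (by final devoicing, unconditioned shift, vowel merger)
If borrowed from Seraka 'noyelbeg' after the early changes, it would undergo only the recent ones:
  rule 4 (pre-nasal raising): no change (noyelbeg)
  rule 5 (vowel merger): noyelbeg → noyilbig
  rule 6 (unconditioned shift): no change (noyilbig)
  ⇒ as a loan: noyilbig
Moshoish 'noyilvik' matches the inherited outcome exactly, so it is an inherited cognate, not a loan.

inherited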